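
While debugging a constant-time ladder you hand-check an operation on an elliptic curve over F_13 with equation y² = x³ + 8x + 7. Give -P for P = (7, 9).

-(7, 9) = (7, -9 mod 13) = (7, 4).

(7, 4)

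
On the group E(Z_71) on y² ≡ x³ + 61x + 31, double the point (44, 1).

(56, 1)

tangent at (44, 1): λ = (3·44² + 61)/(2·1) ≡ 47/2. 2⁻¹ ≡ 36 (mod 71) since 2·36 = 72 ≡ 1, so λ ≡ 47·36 ≡ 59.
  x = λ² - 44 - 44 = 3481 - 88 ≡ 56; y = λ·(44 - 56) - 1 ≡ 1. → (56, 1)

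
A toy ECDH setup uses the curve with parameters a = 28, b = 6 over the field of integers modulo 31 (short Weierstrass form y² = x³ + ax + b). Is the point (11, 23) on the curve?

y² = 23² ≡ 2; x³ + 28x + 6 = 1645 ≡ 2 (mod 31). 2 = 2.

yes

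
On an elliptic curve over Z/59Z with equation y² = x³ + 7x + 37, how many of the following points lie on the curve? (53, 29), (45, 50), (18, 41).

1

(53, 29): 29² ≡ 15, rhs ≡ 15 → on.
(45, 50): 50² ≡ 22, rhs ≡ 27 → off.
(18, 41): 41² ≡ 29, rhs ≡ 36 → off.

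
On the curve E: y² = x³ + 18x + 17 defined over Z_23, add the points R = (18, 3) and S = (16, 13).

(18, 3) + (16, 13). λ = (13 - 3)/(16 - 18) ≡ 10/21 mod 23. 21⁻¹ ≡ 11 (mod 23), so λ ≡ 18.
  x = λ² - 18 - 16 = 324 - 34 ≡ 14; y = λ·(18 - 14) - 3 ≡ 0. → (14, 0)

(14, 0)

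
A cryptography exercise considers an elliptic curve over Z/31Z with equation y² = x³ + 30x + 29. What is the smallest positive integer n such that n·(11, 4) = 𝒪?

12

2P: tangent at (11, 4): λ = (3·11² + 30)/(2·4) ≡ 21/8. 8⁻¹ ≡ 4 (mod 31) since 8·4 = 32 ≡ 1, so λ ≡ 21·4 ≡ 22.
  x = λ² - 11 - 11 = 484 - 22 ≡ 28; y = λ·(11 - 28) - 4 ≡ 25. → (28, 25)
3P: (28, 25) + (11, 4). λ = (4 - 25)/(11 - 28) ≡ 10/14 mod 31. 14⁻¹ ≡ 20 (mod 31), so λ ≡ 14.
  x = λ² - 28 - 11 = 196 - 39 ≡ 2; y = λ·(28 - 2) - 25 ≡ 29. → (2, 29)
4P: (2, 29) + (11, 4). λ = (4 - 29)/(11 - 2) ≡ 6/9 mod 31. 9⁻¹ ≡ 7 (mod 31), so λ ≡ 11.
  x = λ² - 2 - 11 = 121 - 13 ≡ 15; y = λ·(2 - 15) - 29 ≡ 14. → (15, 14)
5P: (15, 14) + (11, 4). λ = (4 - 14)/(11 - 15) ≡ 21/27 mod 31. 27⁻¹ ≡ 23 (mod 31) since 27·23 = 621 ≡ 1, so λ ≡ 18.
  x = λ² - 15 - 11 = 324 - 26 ≡ 19; y = λ·(15 - 19) - 14 ≡ 7. → (19, 7)
6P: (19, 7) + (11, 4). λ = (4 - 7)/(11 - 19) ≡ 28/23 mod 31. 23⁻¹ ≡ 27 (mod 31), so λ ≡ 12.
  x = λ² - 19 - 11 = 144 - 30 ≡ 21; y = λ·(19 - 21) - 7 ≡ 0. → (21, 0)
7P: (21, 0) + (11, 4). λ = (4 - 0)/(11 - 21) ≡ 4/21 mod 31. 21⁻¹ ≡ 3 (mod 31), so λ ≡ 12.
  x = λ² - 21 - 11 = 144 - 32 ≡ 19; y = λ·(21 - 19) - 0 ≡ 24. → (19, 24)
8P: (19, 24) + (11, 4). λ = (4 - 24)/(11 - 19) ≡ 11/23 mod 31. 23⁻¹ ≡ 27 (mod 31) since 23·27 = 621 ≡ 1, so λ ≡ 18.
  x = λ² - 19 - 11 = 324 - 30 ≡ 15; y = λ·(19 - 15) - 24 ≡ 17. → (15, 17)
9P: (15, 17) + (11, 4). λ = (4 - 17)/(11 - 15) ≡ 18/27 mod 31. 27⁻¹ ≡ 23 (mod 31) since 27·23 = 621 ≡ 1, so λ ≡ 11.
  x = λ² - 15 - 11 = 121 - 26 ≡ 2; y = λ·(15 - 2) - 17 ≡ 2. → (2, 2)
10P: (2, 2) + (11, 4). λ = (4 - 2)/(11 - 2) ≡ 2/9 mod 31. 9⁻¹ ≡ 7 (mod 31), so λ ≡ 14.
  x = λ² - 2 - 11 = 196 - 13 ≡ 28; y = λ·(2 - 28) - 2 ≡ 6. → (28, 6)
11P: (28, 6) + (11, 4). λ = (4 - 6)/(11 - 28) ≡ 29/14 mod 31. 14⁻¹ ≡ 20 (mod 31) since 14·20 = 280 ≡ 1, so λ ≡ 22.
  x = λ² - 28 - 11 = 484 - 39 ≡ 11; y = λ·(28 - 11) - 6 ≡ 27. → (11, 27)
12P: (11, 27) + (11, 4): same x and y₁ ≡ -y₂, so the sum is 𝒪.
12P = 𝒪, so the order is 12.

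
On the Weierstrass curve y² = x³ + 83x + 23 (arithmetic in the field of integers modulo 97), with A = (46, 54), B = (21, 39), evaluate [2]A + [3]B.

First 2A:
Repeated addition: build up to 2A.
2A: tangent at (46, 54): λ = (3·46² + 83)/(2·54) ≡ 29/11. 11⁻¹ ≡ 53 (mod 97), so λ ≡ 29·53 ≡ 82.
  x = λ² - 46 - 46 = 6724 - 92 ≡ 36; y = λ·(46 - 36) - 54 ≡ 87. → (36, 87)
2A = (36, 87).
Next 3B:
Repeated addition: build up to 3B.
2B: tangent at (21, 39): λ = (3·21² + 83)/(2·39) ≡ 48/78. 78⁻¹ ≡ 51 (mod 97) since 78·51 = 3978 ≡ 1, so λ ≡ 48·51 ≡ 23.
  x = λ² - 21 - 21 = 529 - 42 ≡ 2; y = λ·(21 - 2) - 39 ≡ 10. → (2, 10)
3B: (2, 10) + (21, 39). λ = (39 - 10)/(21 - 2) ≡ 29/19 mod 97. 19⁻¹ ≡ 46 (mod 97) since 19·46 = 874 ≡ 1, so λ ≡ 73.
  x = λ² - 2 - 21 = 5329 - 23 ≡ 68; y = λ·(2 - 68) - 10 ≡ 22. → (68, 22)
3B = (68, 22).
Finally 2A + 3B:
(36, 87) + (68, 22). λ = (22 - 87)/(68 - 36) ≡ 32/32 mod 97. 32⁻¹ ≡ 94 (mod 97) since 32·94 = 3008 ≡ 1, so λ ≡ 1.
  x = λ² - 36 - 68 = 1 - 104 ≡ 91; y = λ·(36 - 91) - 87 ≡ 52. → (91, 52)

(91, 52)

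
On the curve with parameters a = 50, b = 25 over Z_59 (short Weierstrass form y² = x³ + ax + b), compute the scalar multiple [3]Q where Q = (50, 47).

(25, 12)

Repeated addition: build up to 3Q.
2Q: tangent at (50, 47): λ = (3·50² + 50)/(2·47) ≡ 57/35. 35⁻¹ ≡ 27 (mod 59) since 35·27 = 945 ≡ 1, so λ ≡ 57·27 ≡ 5.
  x = λ² - 50 - 50 = 25 - 100 ≡ 43; y = λ·(50 - 43) - 47 ≡ 47. → (43, 47)
3Q: (43, 47) + (50, 47). λ = (47 - 47)/(50 - 43) ≡ 0/7 mod 59. 7⁻¹ ≡ 17 (mod 59), so λ ≡ 0.
  x = λ² - 43 - 50 = 0 - 93 ≡ 25; y = λ·(43 - 25) - 47 ≡ 12. → (25, 12)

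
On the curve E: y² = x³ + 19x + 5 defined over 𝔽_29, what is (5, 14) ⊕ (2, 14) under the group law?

(22, 15)

(5, 14) + (2, 14). λ = (14 - 14)/(2 - 5) ≡ 0/26 mod 29. 26⁻¹ ≡ 19 (mod 29), so λ ≡ 0.
  x = λ² - 5 - 2 = 0 - 7 ≡ 22; y = λ·(5 - 22) - 14 ≡ 15. → (22, 15)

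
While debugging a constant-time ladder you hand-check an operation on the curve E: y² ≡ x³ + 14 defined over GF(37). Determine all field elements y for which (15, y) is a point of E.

x³ + 0x + 14 = 3389 ≡ 22 (mod 37).
22 is a non-residue mod 37; no y exists.

none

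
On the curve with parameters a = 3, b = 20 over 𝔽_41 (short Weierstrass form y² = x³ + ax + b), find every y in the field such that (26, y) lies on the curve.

none

x³ + 3x + 20 = 17674 ≡ 3 (mod 41).
3 is a non-residue mod 41; no y exists.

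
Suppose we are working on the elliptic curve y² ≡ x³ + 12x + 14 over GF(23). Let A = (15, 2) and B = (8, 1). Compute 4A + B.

(6, 16)

First 4A:
Double-and-add on 4 = (100)₂. Start with A = (15, 2) for the leading 1-bit.
double: tangent at (15, 2): λ = (3·15² + 12)/(2·2) ≡ 20/4. 4⁻¹ ≡ 6 (mod 23), so λ ≡ 20·6 ≡ 5.
  x = λ² - 15 - 15 = 25 - 30 ≡ 18; y = λ·(15 - 18) - 2 ≡ 6. → (18, 6)
double: tangent at (18, 6): λ = (3·18² + 12)/(2·6) ≡ 18/12. 12⁻¹ ≡ 2 (mod 23) since 12·2 = 24 ≡ 1, so λ ≡ 18·2 ≡ 13.
  x = λ² - 18 - 18 = 169 - 36 ≡ 18; y = λ·(18 - 18) - 6 ≡ 17. → (18, 17)
4A = (18, 17).
Finally 4A + B:
(18, 17) + (8, 1). λ = (1 - 17)/(8 - 18) ≡ 7/13 mod 23. 13⁻¹ ≡ 16 (mod 23), so λ ≡ 20.
  x = λ² - 18 - 8 = 400 - 26 ≡ 6; y = λ·(18 - 6) - 17 ≡ 16. → (6, 16)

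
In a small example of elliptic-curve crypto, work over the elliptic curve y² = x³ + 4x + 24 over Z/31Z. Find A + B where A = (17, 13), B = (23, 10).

(30, 9)

(17, 13) + (23, 10). λ = (10 - 13)/(23 - 17) ≡ 28/6 mod 31. 6⁻¹ ≡ 26 (mod 31), so λ ≡ 15.
  x = λ² - 17 - 23 = 225 - 40 ≡ 30; y = λ·(17 - 30) - 13 ≡ 9. → (30, 9)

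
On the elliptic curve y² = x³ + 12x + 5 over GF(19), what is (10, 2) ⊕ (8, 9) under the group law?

(10, 2) + (8, 9). λ = (9 - 2)/(8 - 10) ≡ 7/17 mod 19. 17⁻¹ ≡ 9 (mod 19) since 17·9 = 153 ≡ 1, so λ ≡ 6.
  x = λ² - 10 - 8 = 36 - 18 ≡ 18; y = λ·(10 - 18) - 2 ≡ 7. → (18, 7)

(18, 7)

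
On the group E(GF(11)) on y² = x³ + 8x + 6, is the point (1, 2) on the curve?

yes

y² = 2² ≡ 4; x³ + 8x + 6 = 15 ≡ 4 (mod 11). 4 = 4.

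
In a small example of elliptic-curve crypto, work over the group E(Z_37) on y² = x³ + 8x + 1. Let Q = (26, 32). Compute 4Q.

Double-and-add on 4 = (100)₂. Start with Q = (26, 32) for the leading 1-bit.
double: tangent at (26, 32): λ = (3·26² + 8)/(2·32) ≡ 1/27. 27⁻¹ ≡ 11 (mod 37), so λ ≡ 1·11 ≡ 11.
  x = λ² - 26 - 26 = 121 - 52 ≡ 32; y = λ·(26 - 32) - 32 ≡ 13. → (32, 13)
double: tangent at (32, 13): λ = (3·32² + 8)/(2·13) ≡ 9/26. 26⁻¹ ≡ 10 (mod 37) since 26·10 = 260 ≡ 1, so λ ≡ 9·10 ≡ 16.
  x = λ² - 32 - 32 = 256 - 64 ≡ 7; y = λ·(32 - 7) - 13 ≡ 17. → (7, 17)

(7, 17)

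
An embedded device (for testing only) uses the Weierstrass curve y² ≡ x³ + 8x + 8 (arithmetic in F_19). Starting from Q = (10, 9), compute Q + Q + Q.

(1, 6)

Repeated addition: build up to 3Q.
2Q: tangent at (10, 9): λ = (3·10² + 8)/(2·9) ≡ 4/18. 18⁻¹ ≡ 18 (mod 19), so λ ≡ 4·18 ≡ 15.
  x = λ² - 10 - 10 = 225 - 20 ≡ 15; y = λ·(10 - 15) - 9 ≡ 11. → (15, 11)
3Q: (15, 11) + (10, 9). λ = (9 - 11)/(10 - 15) ≡ 17/14 mod 19. 14⁻¹ ≡ 15 (mod 19) since 14·15 = 210 ≡ 1, so λ ≡ 8.
  x = λ² - 15 - 10 = 64 - 25 ≡ 1; y = λ·(15 - 1) - 11 ≡ 6. → (1, 6)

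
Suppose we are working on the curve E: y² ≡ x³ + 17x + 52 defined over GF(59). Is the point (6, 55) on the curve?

yes

y² = 55² ≡ 16; x³ + 17x + 52 = 370 ≡ 16 (mod 59). 16 = 16.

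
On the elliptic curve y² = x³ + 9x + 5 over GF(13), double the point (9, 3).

tangent at (9, 3): λ = (3·9² + 9)/(2·3) ≡ 5/6. 6⁻¹ ≡ 11 (mod 13), so λ ≡ 5·11 ≡ 3.
  x = λ² - 9 - 9 = 9 - 18 ≡ 4; y = λ·(9 - 4) - 3 ≡ 12. → (4, 12)

(4, 12)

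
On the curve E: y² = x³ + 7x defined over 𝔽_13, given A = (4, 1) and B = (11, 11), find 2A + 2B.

(9, 8)

First 2A:
Repeated addition: build up to 2A.
2A: tangent at (4, 1): λ = (3·4² + 7)/(2·1) ≡ 3/2. 2⁻¹ ≡ 7 (mod 13), so λ ≡ 3·7 ≡ 8.
  x = λ² - 4 - 4 = 64 - 8 ≡ 4; y = λ·(4 - 4) - 1 ≡ 12. → (4, 12)
2A = (4, 12).
Next 2B:
Repeated addition: build up to 2B.
2B: tangent at (11, 11): λ = (3·11² + 7)/(2·11) ≡ 6/9. 9⁻¹ ≡ 3 (mod 13), so λ ≡ 6·3 ≡ 5.
  x = λ² - 11 - 11 = 25 - 22 ≡ 3; y = λ·(11 - 3) - 11 ≡ 3. → (3, 3)
2B = (3, 3).
Finally 2A + 2B:
(4, 12) + (3, 3). λ = (3 - 12)/(3 - 4) ≡ 4/12 mod 13. 12⁻¹ ≡ 12 (mod 13), so λ ≡ 9.
  x = λ² - 4 - 3 = 81 - 7 ≡ 9; y = λ·(4 - 9) - 12 ≡ 8. → (9, 8)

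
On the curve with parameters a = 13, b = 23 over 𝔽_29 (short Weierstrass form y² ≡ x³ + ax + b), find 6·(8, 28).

(18, 12)

Write G = (8, 28).
Double-and-add on 6 = (110)₂. Start with G = (8, 28) for the leading 1-bit.
double: tangent at (8, 28): λ = (3·8² + 13)/(2·28) ≡ 2/27. 27⁻¹ ≡ 14 (mod 29), so λ ≡ 2·14 ≡ 28.
  x = λ² - 8 - 8 = 784 - 16 ≡ 14; y = λ·(8 - 14) - 28 ≡ 7. → (14, 7)
add G: (14, 7) + (8, 28). λ = (28 - 7)/(8 - 14) ≡ 21/23 mod 29. 23⁻¹ ≡ 24 (mod 29), so λ ≡ 11.
  x = λ² - 14 - 8 = 121 - 22 ≡ 12; y = λ·(14 - 12) - 7 ≡ 15. → (12, 15)
double: tangent at (12, 15): λ = (3·12² + 13)/(2·15) ≡ 10/1. 1⁻¹ ≡ 1 (mod 29) since 1·1 = 1 ≡ 1, so λ ≡ 10·1 ≡ 10.
  x = λ² - 12 - 12 = 100 - 24 ≡ 18; y = λ·(12 - 18) - 15 ≡ 12. → (18, 12)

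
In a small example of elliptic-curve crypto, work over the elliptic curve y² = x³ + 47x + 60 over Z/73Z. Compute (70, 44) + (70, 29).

O

The two points share x = 70 and their y-coordinates satisfy 44 + 29 ≡ 0 (mod 73), so they are inverses. Their sum is O.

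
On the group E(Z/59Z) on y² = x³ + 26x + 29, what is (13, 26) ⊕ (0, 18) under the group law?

(38, 4)

(13, 26) + (0, 18). λ = (18 - 26)/(0 - 13) ≡ 51/46 mod 59. 46⁻¹ ≡ 9 (mod 59), so λ ≡ 46.
  x = λ² - 13 - 0 = 2116 - 13 ≡ 38; y = λ·(13 - 38) - 26 ≡ 4. → (38, 4)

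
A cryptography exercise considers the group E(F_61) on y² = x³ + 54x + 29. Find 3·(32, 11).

Write G = (32, 11).
Repeated addition: build up to 3G.
2G: tangent at (32, 11): λ = (3·32² + 54)/(2·11) ≡ 15/22. 22⁻¹ ≡ 25 (mod 61), so λ ≡ 15·25 ≡ 9.
  x = λ² - 32 - 32 = 81 - 64 ≡ 17; y = λ·(32 - 17) - 11 ≡ 2. → (17, 2)
3G: (17, 2) + (32, 11). λ = (11 - 2)/(32 - 17) ≡ 9/15 mod 61. 15⁻¹ ≡ 57 (mod 61) since 15·57 = 855 ≡ 1, so λ ≡ 25.
  x = λ² - 17 - 32 = 625 - 49 ≡ 27; y = λ·(17 - 27) - 2 ≡ 53. → (27, 53)

(27, 53)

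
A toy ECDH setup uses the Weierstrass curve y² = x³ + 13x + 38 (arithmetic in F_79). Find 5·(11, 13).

(1, 17)

Write Q = (11, 13).
Repeated addition: build up to 5Q.
2Q: tangent at (11, 13): λ = (3·11² + 13)/(2·13) ≡ 60/26. 26⁻¹ ≡ 76 (mod 79), so λ ≡ 60·76 ≡ 57.
  x = λ² - 11 - 11 = 3249 - 22 ≡ 67; y = λ·(11 - 67) - 13 ≡ 34. → (67, 34)
3Q: (67, 34) + (11, 13). λ = (13 - 34)/(11 - 67) ≡ 58/23 mod 79. 23⁻¹ ≡ 55 (mod 79), so λ ≡ 30.
  x = λ² - 67 - 11 = 900 - 78 ≡ 32; y = λ·(67 - 32) - 34 ≡ 68. → (32, 68)
4Q: (32, 68) + (11, 13). λ = (13 - 68)/(11 - 32) ≡ 24/58 mod 79. 58⁻¹ ≡ 15 (mod 79), so λ ≡ 44.
  x = λ² - 32 - 11 = 1936 - 43 ≡ 76; y = λ·(32 - 76) - 68 ≡ 50. → (76, 50)
5Q: (76, 50) + (11, 13). λ = (13 - 50)/(11 - 76) ≡ 42/14 mod 79. 14⁻¹ ≡ 17 (mod 79), so λ ≡ 3.
  x = λ² - 76 - 11 = 9 - 87 ≡ 1; y = λ·(76 - 1) - 50 ≡ 17. → (1, 17)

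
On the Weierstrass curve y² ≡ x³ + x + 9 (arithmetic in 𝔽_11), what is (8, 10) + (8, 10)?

tangent at (8, 10): λ = (3·8² + 1)/(2·10) ≡ 6/9. 9⁻¹ ≡ 5 (mod 11), so λ ≡ 6·5 ≡ 8.
  x = λ² - 8 - 8 = 64 - 16 ≡ 4; y = λ·(8 - 4) - 10 ≡ 0. → (4, 0)

(4, 0)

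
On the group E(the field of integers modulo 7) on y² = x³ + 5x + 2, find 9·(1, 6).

O

Write P = (1, 6).
Repeated addition: build up to 9P.
2P: tangent at (1, 6): λ = (3·1² + 5)/(2·6) ≡ 1/5. 5⁻¹ ≡ 3 (mod 7), so λ ≡ 1·3 ≡ 3.
  x = λ² - 1 - 1 = 9 - 2 ≡ 0; y = λ·(1 - 0) - 6 ≡ 4. → (0, 4)
3P: (0, 4) + (1, 6). λ = (6 - 4)/(1 - 0) ≡ 2/1 mod 7. 1⁻¹ ≡ 1 (mod 7) since 1·1 = 1 ≡ 1, so λ ≡ 2.
  x = λ² - 0 - 1 = 4 - 1 ≡ 3; y = λ·(0 - 3) - 4 ≡ 4. → (3, 4)
4P: (3, 4) + (1, 6). λ = (6 - 4)/(1 - 3) ≡ 2/5 mod 7. 5⁻¹ ≡ 3 (mod 7), so λ ≡ 6.
  x = λ² - 3 - 1 = 36 - 4 ≡ 4; y = λ·(3 - 4) - 4 ≡ 4. → (4, 4)
5P: (4, 4) + (1, 6). λ = (6 - 4)/(1 - 4) ≡ 2/4 mod 7. 4⁻¹ ≡ 2 (mod 7), so λ ≡ 4.
  x = λ² - 4 - 1 = 16 - 5 ≡ 4; y = λ·(4 - 4) - 4 ≡ 3. → (4, 3)
6P: (4, 3) + (1, 6). λ = (6 - 3)/(1 - 4) ≡ 3/4 mod 7. 4⁻¹ ≡ 2 (mod 7), so λ ≡ 6.
  x = λ² - 4 - 1 = 36 - 5 ≡ 3; y = λ·(4 - 3) - 3 ≡ 3. → (3, 3)
7P: (3, 3) + (1, 6). λ = (6 - 3)/(1 - 3) ≡ 3/5 mod 7. 5⁻¹ ≡ 3 (mod 7), so λ ≡ 2.
  x = λ² - 3 - 1 = 4 - 4 ≡ 0; y = λ·(3 - 0) - 3 ≡ 3. → (0, 3)
8P: (0, 3) + (1, 6). λ = (6 - 3)/(1 - 0) ≡ 3/1 mod 7. 1⁻¹ ≡ 1 (mod 7), so λ ≡ 3.
  x = λ² - 0 - 1 = 9 - 1 ≡ 1; y = λ·(0 - 1) - 3 ≡ 1. → (1, 1)
9P: (1, 1) + (1, 6): same x and y₁ ≡ -y₂, so the sum is ∞.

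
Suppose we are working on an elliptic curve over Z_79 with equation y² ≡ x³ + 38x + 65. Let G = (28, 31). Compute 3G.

(47, 50)

Repeated addition: build up to 3G.
2G: tangent at (28, 31): λ = (3·28² + 38)/(2·31) ≡ 20/62. 62⁻¹ ≡ 65 (mod 79), so λ ≡ 20·65 ≡ 36.
  x = λ² - 28 - 28 = 1296 - 56 ≡ 55; y = λ·(28 - 55) - 31 ≡ 24. → (55, 24)
3G: (55, 24) + (28, 31). λ = (31 - 24)/(28 - 55) ≡ 7/52 mod 79. 52⁻¹ ≡ 38 (mod 79), so λ ≡ 29.
  x = λ² - 55 - 28 = 841 - 83 ≡ 47; y = λ·(55 - 47) - 24 ≡ 50. → (47, 50)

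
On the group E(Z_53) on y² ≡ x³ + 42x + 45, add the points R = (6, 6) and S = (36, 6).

(6, 6) + (36, 6). λ = (6 - 6)/(36 - 6) ≡ 0/30 mod 53. 30⁻¹ ≡ 23 (mod 53) since 30·23 = 690 ≡ 1, so λ ≡ 0.
  x = λ² - 6 - 36 = 0 - 42 ≡ 11; y = λ·(6 - 11) - 6 ≡ 47. → (11, 47)

(11, 47)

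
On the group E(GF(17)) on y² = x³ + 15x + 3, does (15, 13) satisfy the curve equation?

y² = 13² ≡ 16; x³ + 15x + 3 = 3603 ≡ 16 (mod 17). 16 = 16.

yes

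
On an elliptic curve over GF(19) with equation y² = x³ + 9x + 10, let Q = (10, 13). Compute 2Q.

(3, 11)

tangent at (10, 13): λ = (3·10² + 9)/(2·13) ≡ 5/7. 7⁻¹ ≡ 11 (mod 19) since 7·11 = 77 ≡ 1, so λ ≡ 5·11 ≡ 17.
  x = λ² - 10 - 10 = 289 - 20 ≡ 3; y = λ·(10 - 3) - 13 ≡ 11. → (3, 11)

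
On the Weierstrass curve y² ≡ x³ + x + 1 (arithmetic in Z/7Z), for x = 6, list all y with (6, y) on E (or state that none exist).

none

x³ + 1x + 1 = 223 ≡ 6 (mod 7).
6 is a non-residue mod 7; no y exists.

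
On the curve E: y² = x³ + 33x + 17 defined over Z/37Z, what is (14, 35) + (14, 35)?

tangent at (14, 35): λ = (3·14² + 33)/(2·35) ≡ 29/33. 33⁻¹ ≡ 9 (mod 37), so λ ≡ 29·9 ≡ 2.
  x = λ² - 14 - 14 = 4 - 28 ≡ 13; y = λ·(14 - 13) - 35 ≡ 4. → (13, 4)

(13, 4)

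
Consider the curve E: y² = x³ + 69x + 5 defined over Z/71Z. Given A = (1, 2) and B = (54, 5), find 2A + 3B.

(1, 69)

First 2A:
Repeated addition: build up to 2A.
2A: tangent at (1, 2): λ = (3·1² + 69)/(2·2) ≡ 1/4. 4⁻¹ ≡ 18 (mod 71), so λ ≡ 1·18 ≡ 18.
  x = λ² - 1 - 1 = 324 - 2 ≡ 38; y = λ·(1 - 38) - 2 ≡ 42. → (38, 42)
2A = (38, 42).
Next 3B:
Repeated addition: build up to 3B.
2B: tangent at (54, 5): λ = (3·54² + 69)/(2·5) ≡ 13/10. 10⁻¹ ≡ 64 (mod 71), so λ ≡ 13·64 ≡ 51.
  x = λ² - 54 - 54 = 2601 - 108 ≡ 8; y = λ·(54 - 8) - 5 ≡ 69. → (8, 69)
3B: (8, 69) + (54, 5). λ = (5 - 69)/(54 - 8) ≡ 7/46 mod 71. 46⁻¹ ≡ 17 (mod 71) since 46·17 = 782 ≡ 1, so λ ≡ 48.
  x = λ² - 8 - 54 = 2304 - 62 ≡ 41; y = λ·(8 - 41) - 69 ≡ 51. → (41, 51)
3B = (41, 51).
Finally 2A + 3B:
(38, 42) + (41, 51). λ = (51 - 42)/(41 - 38) ≡ 9/3 mod 71. 3⁻¹ ≡ 24 (mod 71) since 3·24 = 72 ≡ 1, so λ ≡ 3.
  x = λ² - 38 - 41 = 9 - 79 ≡ 1; y = λ·(38 - 1) - 42 ≡ 69. → (1, 69)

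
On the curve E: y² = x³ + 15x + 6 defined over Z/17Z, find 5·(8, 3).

(8, 14)

Write Q = (8, 3).
Double-and-add on 5 = (101)₂. Start with Q = (8, 3) for the leading 1-bit.
double: tangent at (8, 3): λ = (3·8² + 15)/(2·3) ≡ 3/6. 6⁻¹ ≡ 3 (mod 17) since 6·3 = 18 ≡ 1, so λ ≡ 3·3 ≡ 9.
  x = λ² - 8 - 8 = 81 - 16 ≡ 14; y = λ·(8 - 14) - 3 ≡ 11. → (14, 11)
double: tangent at (14, 11): λ = (3·14² + 15)/(2·11) ≡ 8/5. 5⁻¹ ≡ 7 (mod 17), so λ ≡ 8·7 ≡ 5.
  x = λ² - 14 - 14 = 25 - 28 ≡ 14; y = λ·(14 - 14) - 11 ≡ 6. → (14, 6)
add Q: (14, 6) + (8, 3). λ = (3 - 6)/(8 - 14) ≡ 14/11 mod 17. 11⁻¹ ≡ 14 (mod 17), so λ ≡ 9.
  x = λ² - 14 - 8 = 81 - 22 ≡ 8; y = λ·(14 - 8) - 6 ≡ 14. → (8, 14)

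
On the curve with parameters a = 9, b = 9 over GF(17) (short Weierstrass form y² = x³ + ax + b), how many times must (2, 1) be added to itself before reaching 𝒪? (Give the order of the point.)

8

2P: tangent at (2, 1): λ = (3·2² + 9)/(2·1) ≡ 4/2. 2⁻¹ ≡ 9 (mod 17) since 2·9 = 18 ≡ 1, so λ ≡ 4·9 ≡ 2.
  x = λ² - 2 - 2 = 4 - 4 ≡ 0; y = λ·(2 - 0) - 1 ≡ 3. → (0, 3)
3P: (0, 3) + (2, 1). λ = (1 - 3)/(2 - 0) ≡ 15/2 mod 17. 2⁻¹ ≡ 9 (mod 17), so λ ≡ 16.
  x = λ² - 0 - 2 = 256 - 2 ≡ 16; y = λ·(0 - 16) - 3 ≡ 13. → (16, 13)
4P: (16, 13) + (2, 1). λ = (1 - 13)/(2 - 16) ≡ 5/3 mod 17. 3⁻¹ ≡ 6 (mod 17), so λ ≡ 13.
  x = λ² - 16 - 2 = 169 - 18 ≡ 15; y = λ·(16 - 15) - 13 ≡ 0. → (15, 0)
5P: (15, 0) + (2, 1). λ = (1 - 0)/(2 - 15) ≡ 1/4 mod 17. 4⁻¹ ≡ 13 (mod 17) since 4·13 = 52 ≡ 1, so λ ≡ 13.
  x = λ² - 15 - 2 = 169 - 17 ≡ 16; y = λ·(15 - 16) - 0 ≡ 4. → (16, 4)
6P: (16, 4) + (2, 1). λ = (1 - 4)/(2 - 16) ≡ 14/3 mod 17. 3⁻¹ ≡ 6 (mod 17), so λ ≡ 16.
  x = λ² - 16 - 2 = 256 - 18 ≡ 0; y = λ·(16 - 0) - 4 ≡ 14. → (0, 14)
7P: (0, 14) + (2, 1). λ = (1 - 14)/(2 - 0) ≡ 4/2 mod 17. 2⁻¹ ≡ 9 (mod 17), so λ ≡ 2.
  x = λ² - 0 - 2 = 4 - 2 ≡ 2; y = λ·(0 - 2) - 14 ≡ 16. → (2, 16)
8P: (2, 16) + (2, 1): same x and y₁ ≡ -y₂, so the sum is 𝒪.
8P = 𝒪, so the order is 8.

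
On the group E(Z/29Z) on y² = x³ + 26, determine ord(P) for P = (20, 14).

2P: tangent at (20, 14): λ = (3·20² + 0)/(2·14) ≡ 11/28. 28⁻¹ ≡ 28 (mod 29), so λ ≡ 11·28 ≡ 18.
  x = λ² - 20 - 20 = 324 - 40 ≡ 23; y = λ·(20 - 23) - 14 ≡ 19. → (23, 19)
3P: (23, 19) + (20, 14). λ = (14 - 19)/(20 - 23) ≡ 24/26 mod 29. 26⁻¹ ≡ 19 (mod 29), so λ ≡ 21.
  x = λ² - 23 - 20 = 441 - 43 ≡ 21; y = λ·(23 - 21) - 19 ≡ 23. → (21, 23)
4P: (21, 23) + (20, 14). λ = (14 - 23)/(20 - 21) ≡ 20/28 mod 29. 28⁻¹ ≡ 28 (mod 29), so λ ≡ 9.
  x = λ² - 21 - 20 = 81 - 41 ≡ 11; y = λ·(21 - 11) - 23 ≡ 9. → (11, 9)
5P: (11, 9) + (20, 14). λ = (14 - 9)/(20 - 11) ≡ 5/9 mod 29. 9⁻¹ ≡ 13 (mod 29), so λ ≡ 7.
  x = λ² - 11 - 20 = 49 - 31 ≡ 18; y = λ·(11 - 18) - 9 ≡ 0. → (18, 0)
6P: (18, 0) + (20, 14). λ = (14 - 0)/(20 - 18) ≡ 14/2 mod 29. 2⁻¹ ≡ 15 (mod 29), so λ ≡ 7.
  x = λ² - 18 - 20 = 49 - 38 ≡ 11; y = λ·(18 - 11) - 0 ≡ 20. → (11, 20)
7P: (11, 20) + (20, 14). λ = (14 - 20)/(20 - 11) ≡ 23/9 mod 29. 9⁻¹ ≡ 13 (mod 29) since 9·13 = 117 ≡ 1, so λ ≡ 9.
  x = λ² - 11 - 20 = 81 - 31 ≡ 21; y = λ·(11 - 21) - 20 ≡ 6. → (21, 6)
8P: (21, 6) + (20, 14). λ = (14 - 6)/(20 - 21) ≡ 8/28 mod 29. 28⁻¹ ≡ 28 (mod 29) since 28·28 = 784 ≡ 1, so λ ≡ 21.
  x = λ² - 21 - 20 = 441 - 41 ≡ 23; y = λ·(21 - 23) - 6 ≡ 10. → (23, 10)
9P: (23, 10) + (20, 14). λ = (14 - 10)/(20 - 23) ≡ 4/26 mod 29. 26⁻¹ ≡ 19 (mod 29), so λ ≡ 18.
  x = λ² - 23 - 20 = 324 - 43 ≡ 20; y = λ·(23 - 20) - 10 ≡ 15. → (20, 15)
10P: (20, 15) + (20, 14): same x and y₁ ≡ -y₂, so the sum is 𝒪.
10P = 𝒪, so the order is 10.

10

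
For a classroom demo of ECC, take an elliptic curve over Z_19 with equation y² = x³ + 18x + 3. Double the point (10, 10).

tangent at (10, 10): λ = (3·10² + 18)/(2·10) ≡ 14/1. 1⁻¹ ≡ 1 (mod 19), so λ ≡ 14·1 ≡ 14.
  x = λ² - 10 - 10 = 196 - 20 ≡ 5; y = λ·(10 - 5) - 10 ≡ 3. → (5, 3)

(5, 3)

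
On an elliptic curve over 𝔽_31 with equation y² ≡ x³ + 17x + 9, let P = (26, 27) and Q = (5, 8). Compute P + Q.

(26, 27) + (5, 8). λ = (8 - 27)/(5 - 26) ≡ 12/10 mod 31. 10⁻¹ ≡ 28 (mod 31), so λ ≡ 26.
  x = λ² - 26 - 5 = 676 - 31 ≡ 25; y = λ·(26 - 25) - 27 ≡ 30. → (25, 30)

(25, 30)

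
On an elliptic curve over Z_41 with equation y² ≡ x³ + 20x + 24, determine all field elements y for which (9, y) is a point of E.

20, 21

x³ + 20x + 24 = 933 ≡ 31 (mod 41).
Square roots of 31 mod 41: 20 and 21 (since 20² = 400 ≡ 31).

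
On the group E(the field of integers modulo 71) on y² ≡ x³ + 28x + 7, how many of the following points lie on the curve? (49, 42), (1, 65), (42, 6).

(49, 42): 42² ≡ 60, rhs ≡ 32 → off.
(1, 65): 65² ≡ 36, rhs ≡ 36 → on.
(42, 6): 6² ≡ 36, rhs ≡ 11 → off.

1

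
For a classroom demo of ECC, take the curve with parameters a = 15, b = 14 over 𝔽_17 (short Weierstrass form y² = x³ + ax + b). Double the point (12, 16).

tangent at (12, 16): λ = (3·12² + 15)/(2·16) ≡ 5/15. 15⁻¹ ≡ 8 (mod 17), so λ ≡ 5·8 ≡ 6.
  x = λ² - 12 - 12 = 36 - 24 ≡ 12; y = λ·(12 - 12) - 16 ≡ 1. → (12, 1)

(12, 1)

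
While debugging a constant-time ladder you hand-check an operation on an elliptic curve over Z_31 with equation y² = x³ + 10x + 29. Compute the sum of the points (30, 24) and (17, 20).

(25, 30)

(30, 24) + (17, 20). λ = (20 - 24)/(17 - 30) ≡ 27/18 mod 31. 18⁻¹ ≡ 19 (mod 31), so λ ≡ 17.
  x = λ² - 30 - 17 = 289 - 47 ≡ 25; y = λ·(30 - 25) - 24 ≡ 30. → (25, 30)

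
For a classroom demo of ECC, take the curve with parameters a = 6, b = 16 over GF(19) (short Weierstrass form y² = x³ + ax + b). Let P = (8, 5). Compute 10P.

Double-and-add on 10 = (1010)₂. Start with P = (8, 5) for the leading 1-bit.
double: tangent at (8, 5): λ = (3·8² + 6)/(2·5) ≡ 8/10. 10⁻¹ ≡ 2 (mod 19), so λ ≡ 8·2 ≡ 16.
  x = λ² - 8 - 8 = 256 - 16 ≡ 12; y = λ·(8 - 12) - 5 ≡ 7. → (12, 7)
double: tangent at (12, 7): λ = (3·12² + 6)/(2·7) ≡ 1/14. 14⁻¹ ≡ 15 (mod 19) since 14·15 = 210 ≡ 1, so λ ≡ 1·15 ≡ 15.
  x = λ² - 12 - 12 = 225 - 24 ≡ 11; y = λ·(12 - 11) - 7 ≡ 8. → (11, 8)
add P: (11, 8) + (8, 5). λ = (5 - 8)/(8 - 11) ≡ 16/16 mod 19. 16⁻¹ ≡ 6 (mod 19), so λ ≡ 1.
  x = λ² - 11 - 8 = 1 - 19 ≡ 1; y = λ·(11 - 1) - 8 ≡ 2. → (1, 2)
double: tangent at (1, 2): λ = (3·1² + 6)/(2·2) ≡ 9/4. 4⁻¹ ≡ 5 (mod 19), so λ ≡ 9·5 ≡ 7.
  x = λ² - 1 - 1 = 49 - 2 ≡ 9; y = λ·(1 - 9) - 2 ≡ 18. → (9, 18)

(9, 18)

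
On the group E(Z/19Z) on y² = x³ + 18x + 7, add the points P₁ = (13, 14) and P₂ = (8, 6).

(15, 17)

(13, 14) + (8, 6). λ = (6 - 14)/(8 - 13) ≡ 11/14 mod 19. 14⁻¹ ≡ 15 (mod 19), so λ ≡ 13.
  x = λ² - 13 - 8 = 169 - 21 ≡ 15; y = λ·(13 - 15) - 14 ≡ 17. → (15, 17)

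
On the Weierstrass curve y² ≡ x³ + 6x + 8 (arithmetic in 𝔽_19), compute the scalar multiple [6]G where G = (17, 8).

Repeated addition: build up to 6G.
2G: tangent at (17, 8): λ = (3·17² + 6)/(2·8) ≡ 18/16. 16⁻¹ ≡ 6 (mod 19), so λ ≡ 18·6 ≡ 13.
  x = λ² - 17 - 17 = 169 - 34 ≡ 2; y = λ·(17 - 2) - 8 ≡ 16. → (2, 16)
3G: (2, 16) + (17, 8). λ = (8 - 16)/(17 - 2) ≡ 11/15 mod 19. 15⁻¹ ≡ 14 (mod 19), so λ ≡ 2.
  x = λ² - 2 - 17 = 4 - 19 ≡ 4; y = λ·(2 - 4) - 16 ≡ 18. → (4, 18)
4G: (4, 18) + (17, 8). λ = (8 - 18)/(17 - 4) ≡ 9/13 mod 19. 13⁻¹ ≡ 3 (mod 19), so λ ≡ 8.
  x = λ² - 4 - 17 = 64 - 21 ≡ 5; y = λ·(4 - 5) - 18 ≡ 12. → (5, 12)
5G: (5, 12) + (17, 8). λ = (8 - 12)/(17 - 5) ≡ 15/12 mod 19. 12⁻¹ ≡ 8 (mod 19) since 12·8 = 96 ≡ 1, so λ ≡ 6.
  x = λ² - 5 - 17 = 36 - 22 ≡ 14; y = λ·(5 - 14) - 12 ≡ 10. → (14, 10)
6G: (14, 10) + (17, 8). λ = (8 - 10)/(17 - 14) ≡ 17/3 mod 19. 3⁻¹ ≡ 13 (mod 19), so λ ≡ 12.
  x = λ² - 14 - 17 = 144 - 31 ≡ 18; y = λ·(14 - 18) - 10 ≡ 18. → (18, 18)

(18, 18)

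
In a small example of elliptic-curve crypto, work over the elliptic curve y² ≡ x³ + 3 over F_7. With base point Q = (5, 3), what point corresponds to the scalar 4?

(6, 4)

Repeated addition: build up to 4Q.
2Q: tangent at (5, 3): λ = (3·5² + 0)/(2·3) ≡ 5/6. 6⁻¹ ≡ 6 (mod 7), so λ ≡ 5·6 ≡ 2.
  x = λ² - 5 - 5 = 4 - 10 ≡ 1; y = λ·(5 - 1) - 3 ≡ 5. → (1, 5)
3Q: (1, 5) + (5, 3). λ = (3 - 5)/(5 - 1) ≡ 5/4 mod 7. 4⁻¹ ≡ 2 (mod 7) since 4·2 = 8 ≡ 1, so λ ≡ 3.
  x = λ² - 1 - 5 = 9 - 6 ≡ 3; y = λ·(1 - 3) - 5 ≡ 3. → (3, 3)
4Q: (3, 3) + (5, 3). λ = (3 - 3)/(5 - 3) ≡ 0/2 mod 7. 2⁻¹ ≡ 4 (mod 7), so λ ≡ 0.
  x = λ² - 3 - 5 = 0 - 8 ≡ 6; y = λ·(3 - 6) - 3 ≡ 4. → (6, 4)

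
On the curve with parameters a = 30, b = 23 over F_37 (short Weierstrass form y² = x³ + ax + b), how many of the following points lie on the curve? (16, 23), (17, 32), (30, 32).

(16, 23): 23² ≡ 11, rhs ≡ 11 → on.
(17, 32): 32² ≡ 25, rhs ≡ 7 → off.
(30, 32): 32² ≡ 25, rhs ≡ 25 → on.

2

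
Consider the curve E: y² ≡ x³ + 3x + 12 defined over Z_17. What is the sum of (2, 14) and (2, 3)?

O

The two points share x = 2 and their y-coordinates satisfy 14 + 3 ≡ 0 (mod 17), so they are inverses. Their sum is O.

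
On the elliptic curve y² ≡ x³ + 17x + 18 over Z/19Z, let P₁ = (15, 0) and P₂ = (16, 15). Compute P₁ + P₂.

(4, 13)

(15, 0) + (16, 15). λ = (15 - 0)/(16 - 15) ≡ 15/1 mod 19. 1⁻¹ ≡ 1 (mod 19), so λ ≡ 15.
  x = λ² - 15 - 16 = 225 - 31 ≡ 4; y = λ·(15 - 4) - 0 ≡ 13. → (4, 13)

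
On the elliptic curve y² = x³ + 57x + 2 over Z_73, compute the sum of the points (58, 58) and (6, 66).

(58, 58) + (6, 66). λ = (66 - 58)/(6 - 58) ≡ 8/21 mod 73. 21⁻¹ ≡ 7 (mod 73), so λ ≡ 56.
  x = λ² - 58 - 6 = 3136 - 64 ≡ 6; y = λ·(58 - 6) - 58 ≡ 7. → (6, 7)

(6, 7)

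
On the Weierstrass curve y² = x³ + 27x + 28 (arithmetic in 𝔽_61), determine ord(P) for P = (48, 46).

9

2P: tangent at (48, 46): λ = (3·48² + 27)/(2·46) ≡ 46/31. 31⁻¹ ≡ 2 (mod 61), so λ ≡ 46·2 ≡ 31.
  x = λ² - 48 - 48 = 961 - 96 ≡ 11; y = λ·(48 - 11) - 46 ≡ 3. → (11, 3)
3P: (11, 3) + (48, 46). λ = (46 - 3)/(48 - 11) ≡ 43/37 mod 61. 37⁻¹ ≡ 33 (mod 61) since 37·33 = 1221 ≡ 1, so λ ≡ 16.
  x = λ² - 11 - 48 = 256 - 59 ≡ 14; y = λ·(11 - 14) - 3 ≡ 10. → (14, 10)
4P: (14, 10) + (48, 46). λ = (46 - 10)/(48 - 14) ≡ 36/34 mod 61. 34⁻¹ ≡ 9 (mod 61) since 34·9 = 306 ≡ 1, so λ ≡ 19.
  x = λ² - 14 - 48 = 361 - 62 ≡ 55; y = λ·(14 - 55) - 10 ≡ 4. → (55, 4)
5P: (55, 4) + (48, 46). λ = (46 - 4)/(48 - 55) ≡ 42/54 mod 61. 54⁻¹ ≡ 26 (mod 61), so λ ≡ 55.
  x = λ² - 55 - 48 = 3025 - 103 ≡ 55; y = λ·(55 - 55) - 4 ≡ 57. → (55, 57)
6P: (55, 57) + (48, 46). λ = (46 - 57)/(48 - 55) ≡ 50/54 mod 61. 54⁻¹ ≡ 26 (mod 61), so λ ≡ 19.
  x = λ² - 55 - 48 = 361 - 103 ≡ 14; y = λ·(55 - 14) - 57 ≡ 51. → (14, 51)
7P: (14, 51) + (48, 46). λ = (46 - 51)/(48 - 14) ≡ 56/34 mod 61. 34⁻¹ ≡ 9 (mod 61), so λ ≡ 16.
  x = λ² - 14 - 48 = 256 - 62 ≡ 11; y = λ·(14 - 11) - 51 ≡ 58. → (11, 58)
8P: (11, 58) + (48, 46). λ = (46 - 58)/(48 - 11) ≡ 49/37 mod 61. 37⁻¹ ≡ 33 (mod 61) since 37·33 = 1221 ≡ 1, so λ ≡ 31.
  x = λ² - 11 - 48 = 961 - 59 ≡ 48; y = λ·(11 - 48) - 58 ≡ 15. → (48, 15)
9P: (48, 15) + (48, 46): same x and y₁ ≡ -y₂, so the sum is 𝒪.
9P = 𝒪, so the order is 9.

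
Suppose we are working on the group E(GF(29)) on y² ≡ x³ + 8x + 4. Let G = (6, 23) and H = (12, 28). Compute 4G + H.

First 4G:
Repeated addition: build up to 4G.
2G: tangent at (6, 23): λ = (3·6² + 8)/(2·23) ≡ 0/17. 17⁻¹ ≡ 12 (mod 29) since 17·12 = 204 ≡ 1, so λ ≡ 0·12 ≡ 0.
  x = λ² - 6 - 6 = 0 - 12 ≡ 17; y = λ·(6 - 17) - 23 ≡ 6. → (17, 6)
3G: (17, 6) + (6, 23). λ = (23 - 6)/(6 - 17) ≡ 17/18 mod 29. 18⁻¹ ≡ 21 (mod 29), so λ ≡ 9.
  x = λ² - 17 - 6 = 81 - 23 ≡ 0; y = λ·(17 - 0) - 6 ≡ 2. → (0, 2)
4G: (0, 2) + (6, 23). λ = (23 - 2)/(6 - 0) ≡ 21/6 mod 29. 6⁻¹ ≡ 5 (mod 29), so λ ≡ 18.
  x = λ² - 0 - 6 = 324 - 6 ≡ 28; y = λ·(0 - 28) - 2 ≡ 16. → (28, 16)
4G = (28, 16).
Finally 4G + H:
(28, 16) + (12, 28). λ = (28 - 16)/(12 - 28) ≡ 12/13 mod 29. 13⁻¹ ≡ 9 (mod 29), so λ ≡ 21.
  x = λ² - 28 - 12 = 441 - 40 ≡ 24; y = λ·(28 - 24) - 16 ≡ 10. → (24, 10)

(24, 10)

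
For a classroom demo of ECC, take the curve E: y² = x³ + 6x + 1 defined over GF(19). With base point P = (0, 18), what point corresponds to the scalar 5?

Repeated addition: build up to 5P.
2P: tangent at (0, 18): λ = (3·0² + 6)/(2·18) ≡ 6/17. 17⁻¹ ≡ 9 (mod 19) since 17·9 = 153 ≡ 1, so λ ≡ 6·9 ≡ 16.
  x = λ² - 0 - 0 = 256 - 0 ≡ 9; y = λ·(0 - 9) - 18 ≡ 9. → (9, 9)
3P: (9, 9) + (0, 18). λ = (18 - 9)/(0 - 9) ≡ 9/10 mod 19. 10⁻¹ ≡ 2 (mod 19), so λ ≡ 18.
  x = λ² - 9 - 0 = 324 - 9 ≡ 11; y = λ·(9 - 11) - 9 ≡ 12. → (11, 12)
4P: (11, 12) + (0, 18). λ = (18 - 12)/(0 - 11) ≡ 6/8 mod 19. 8⁻¹ ≡ 12 (mod 19), so λ ≡ 15.
  x = λ² - 11 - 0 = 225 - 11 ≡ 5; y = λ·(11 - 5) - 12 ≡ 2. → (5, 2)
5P: (5, 2) + (0, 18). λ = (18 - 2)/(0 - 5) ≡ 16/14 mod 19. 14⁻¹ ≡ 15 (mod 19), so λ ≡ 12.
  x = λ² - 5 - 0 = 144 - 5 ≡ 6; y = λ·(5 - 6) - 2 ≡ 5. → (6, 5)

(6, 5)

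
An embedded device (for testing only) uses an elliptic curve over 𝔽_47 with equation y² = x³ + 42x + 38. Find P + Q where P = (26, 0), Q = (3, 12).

(26, 0) + (3, 12). λ = (12 - 0)/(3 - 26) ≡ 12/24 mod 47. 24⁻¹ ≡ 2 (mod 47) since 24·2 = 48 ≡ 1, so λ ≡ 24.
  x = λ² - 26 - 3 = 576 - 29 ≡ 30; y = λ·(26 - 30) - 0 ≡ 45. → (30, 45)

(30, 45)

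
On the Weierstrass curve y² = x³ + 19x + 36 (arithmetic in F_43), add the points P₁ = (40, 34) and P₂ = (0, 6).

(40, 34) + (0, 6). λ = (6 - 34)/(0 - 40) ≡ 15/3 mod 43. 3⁻¹ ≡ 29 (mod 43), so λ ≡ 5.
  x = λ² - 40 - 0 = 25 - 40 ≡ 28; y = λ·(40 - 28) - 34 ≡ 26. → (28, 26)

(28, 26)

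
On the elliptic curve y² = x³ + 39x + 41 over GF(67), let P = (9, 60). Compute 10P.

(22, 36)

Double-and-add on 10 = (1010)₂. Start with P = (9, 60) for the leading 1-bit.
double: tangent at (9, 60): λ = (3·9² + 39)/(2·60) ≡ 14/53. 53⁻¹ ≡ 43 (mod 67), so λ ≡ 14·43 ≡ 66.
  x = λ² - 9 - 9 = 4356 - 18 ≡ 50; y = λ·(9 - 50) - 60 ≡ 48. → (50, 48)
double: tangent at (50, 48): λ = (3·50² + 39)/(2·48) ≡ 35/29. 29⁻¹ ≡ 37 (mod 67) since 29·37 = 1073 ≡ 1, so λ ≡ 35·37 ≡ 22.
  x = λ² - 50 - 50 = 484 - 100 ≡ 49; y = λ·(50 - 49) - 48 ≡ 41. → (49, 41)
add P: (49, 41) + (9, 60). λ = (60 - 41)/(9 - 49) ≡ 19/27 mod 67. 27⁻¹ ≡ 5 (mod 67), so λ ≡ 28.
  x = λ² - 49 - 9 = 784 - 58 ≡ 56; y = λ·(49 - 56) - 41 ≡ 31. → (56, 31)
double: tangent at (56, 31): λ = (3·56² + 39)/(2·31) ≡ 0/62. 62⁻¹ ≡ 40 (mod 67), so λ ≡ 0·40 ≡ 0.
  x = λ² - 56 - 56 = 0 - 112 ≡ 22; y = λ·(56 - 22) - 31 ≡ 36. → (22, 36)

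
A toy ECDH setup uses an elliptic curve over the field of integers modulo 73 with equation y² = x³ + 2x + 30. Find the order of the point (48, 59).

2P: tangent at (48, 59): λ = (3·48² + 2)/(2·59) ≡ 52/45. 45⁻¹ ≡ 13 (mod 73) since 45·13 = 585 ≡ 1, so λ ≡ 52·13 ≡ 19.
  x = λ² - 48 - 48 = 361 - 96 ≡ 46; y = λ·(48 - 46) - 59 ≡ 52. → (46, 52)
3P: (46, 52) + (48, 59). λ = (59 - 52)/(48 - 46) ≡ 7/2 mod 73. 2⁻¹ ≡ 37 (mod 73), so λ ≡ 40.
  x = λ² - 46 - 48 = 1600 - 94 ≡ 46; y = λ·(46 - 46) - 52 ≡ 21. → (46, 21)
4P: (46, 21) + (48, 59). λ = (59 - 21)/(48 - 46) ≡ 38/2 mod 73. 2⁻¹ ≡ 37 (mod 73), so λ ≡ 19.
  x = λ² - 46 - 48 = 361 - 94 ≡ 48; y = λ·(46 - 48) - 21 ≡ 14. → (48, 14)
5P: (48, 14) + (48, 59): same x and y₁ ≡ -y₂, so the sum is O.
5P = O, so the order is 5.

5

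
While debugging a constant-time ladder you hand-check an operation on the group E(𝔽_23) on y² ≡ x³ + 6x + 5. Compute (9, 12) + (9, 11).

O

The two points share x = 9 and their y-coordinates satisfy 12 + 11 ≡ 0 (mod 23), so they are inverses. Their sum is the point at infinity.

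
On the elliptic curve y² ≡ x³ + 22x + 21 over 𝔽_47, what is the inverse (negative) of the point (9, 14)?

-(9, 14) = (9, -14 mod 47) = (9, 33).

(9, 33)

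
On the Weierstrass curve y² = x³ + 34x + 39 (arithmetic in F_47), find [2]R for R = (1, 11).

tangent at (1, 11): λ = (3·1² + 34)/(2·11) ≡ 37/22. 22⁻¹ ≡ 15 (mod 47) since 22·15 = 330 ≡ 1, so λ ≡ 37·15 ≡ 38.
  x = λ² - 1 - 1 = 1444 - 2 ≡ 32; y = λ·(1 - 32) - 11 ≡ 33. → (32, 33)

(32, 33)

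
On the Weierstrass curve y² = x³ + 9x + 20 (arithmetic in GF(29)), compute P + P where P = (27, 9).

tangent at (27, 9): λ = (3·27² + 9)/(2·9) ≡ 21/18. 18⁻¹ ≡ 21 (mod 29), so λ ≡ 21·21 ≡ 6.
  x = λ² - 27 - 27 = 36 - 54 ≡ 11; y = λ·(27 - 11) - 9 ≡ 0. → (11, 0)

(11, 0)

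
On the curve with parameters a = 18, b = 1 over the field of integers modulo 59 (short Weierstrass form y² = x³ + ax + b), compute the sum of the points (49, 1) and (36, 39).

(49, 1) + (36, 39). λ = (39 - 1)/(36 - 49) ≡ 38/46 mod 59. 46⁻¹ ≡ 9 (mod 59), so λ ≡ 47.
  x = λ² - 49 - 36 = 2209 - 85 ≡ 0; y = λ·(49 - 0) - 1 ≡ 1. → (0, 1)

(0, 1)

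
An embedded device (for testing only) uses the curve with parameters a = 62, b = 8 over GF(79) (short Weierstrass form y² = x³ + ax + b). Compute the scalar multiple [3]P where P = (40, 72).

Repeated addition: build up to 3P.
2P: tangent at (40, 72): λ = (3·40² + 62)/(2·72) ≡ 43/65. 65⁻¹ ≡ 62 (mod 79) since 65·62 = 4030 ≡ 1, so λ ≡ 43·62 ≡ 59.
  x = λ² - 40 - 40 = 3481 - 80 ≡ 4; y = λ·(40 - 4) - 72 ≡ 77. → (4, 77)
3P: (4, 77) + (40, 72). λ = (72 - 77)/(40 - 4) ≡ 74/36 mod 79. 36⁻¹ ≡ 11 (mod 79), so λ ≡ 24.
  x = λ² - 4 - 40 = 576 - 44 ≡ 58; y = λ·(4 - 58) - 77 ≡ 49. → (58, 49)

(58, 49)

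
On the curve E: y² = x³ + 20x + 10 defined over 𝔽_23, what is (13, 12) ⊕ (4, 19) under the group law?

(13, 12) + (4, 19). λ = (19 - 12)/(4 - 13) ≡ 7/14 mod 23. 14⁻¹ ≡ 5 (mod 23), so λ ≡ 12.
  x = λ² - 13 - 4 = 144 - 17 ≡ 12; y = λ·(13 - 12) - 12 ≡ 0. → (12, 0)

(12, 0)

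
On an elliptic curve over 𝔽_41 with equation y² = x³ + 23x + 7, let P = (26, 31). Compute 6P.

(19, 28)

Repeated addition: build up to 6P.
2P: tangent at (26, 31): λ = (3·26² + 23)/(2·31) ≡ 1/21. 21⁻¹ ≡ 2 (mod 41), so λ ≡ 1·2 ≡ 2.
  x = λ² - 26 - 26 = 4 - 52 ≡ 34; y = λ·(26 - 34) - 31 ≡ 35. → (34, 35)
3P: (34, 35) + (26, 31). λ = (31 - 35)/(26 - 34) ≡ 37/33 mod 41. 33⁻¹ ≡ 5 (mod 41), so λ ≡ 21.
  x = λ² - 34 - 26 = 441 - 60 ≡ 12; y = λ·(34 - 12) - 35 ≡ 17. → (12, 17)
4P: (12, 17) + (26, 31). λ = (31 - 17)/(26 - 12) ≡ 14/14 mod 41. 14⁻¹ ≡ 3 (mod 41) since 14·3 = 42 ≡ 1, so λ ≡ 1.
  x = λ² - 12 - 26 = 1 - 38 ≡ 4; y = λ·(12 - 4) - 17 ≡ 32. → (4, 32)
5P: (4, 32) + (26, 31). λ = (31 - 32)/(26 - 4) ≡ 40/22 mod 41. 22⁻¹ ≡ 28 (mod 41), so λ ≡ 13.
  x = λ² - 4 - 26 = 169 - 30 ≡ 16; y = λ·(4 - 16) - 32 ≡ 17. → (16, 17)
6P: (16, 17) + (26, 31). λ = (31 - 17)/(26 - 16) ≡ 14/10 mod 41. 10⁻¹ ≡ 37 (mod 41) since 10·37 = 370 ≡ 1, so λ ≡ 26.
  x = λ² - 16 - 26 = 676 - 42 ≡ 19; y = λ·(16 - 19) - 17 ≡ 28. → (19, 28)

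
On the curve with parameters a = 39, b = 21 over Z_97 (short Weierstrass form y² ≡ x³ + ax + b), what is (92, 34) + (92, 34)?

(4, 85)

tangent at (92, 34): λ = (3·92² + 39)/(2·34) ≡ 17/68. 68⁻¹ ≡ 10 (mod 97), so λ ≡ 17·10 ≡ 73.
  x = λ² - 92 - 92 = 5329 - 184 ≡ 4; y = λ·(92 - 4) - 34 ≡ 85. → (4, 85)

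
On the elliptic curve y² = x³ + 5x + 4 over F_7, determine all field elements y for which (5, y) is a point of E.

x³ + 5x + 4 = 154 ≡ 0 (mod 7).
Only y = 0 satisfies y² ≡ 0.

0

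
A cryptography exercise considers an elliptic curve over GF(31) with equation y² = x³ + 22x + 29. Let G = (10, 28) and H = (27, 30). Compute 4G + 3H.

First 4G:
Repeated addition: build up to 4G.
2G: tangent at (10, 28): λ = (3·10² + 22)/(2·28) ≡ 12/25. 25⁻¹ ≡ 5 (mod 31), so λ ≡ 12·5 ≡ 29.
  x = λ² - 10 - 10 = 841 - 20 ≡ 15; y = λ·(10 - 15) - 28 ≡ 13. → (15, 13)
3G: (15, 13) + (10, 28). λ = (28 - 13)/(10 - 15) ≡ 15/26 mod 31. 26⁻¹ ≡ 6 (mod 31), so λ ≡ 28.
  x = λ² - 15 - 10 = 784 - 25 ≡ 15; y = λ·(15 - 15) - 13 ≡ 18. → (15, 18)
4G: (15, 18) + (10, 28). λ = (28 - 18)/(10 - 15) ≡ 10/26 mod 31. 26⁻¹ ≡ 6 (mod 31), so λ ≡ 29.
  x = λ² - 15 - 10 = 841 - 25 ≡ 10; y = λ·(15 - 10) - 18 ≡ 3. → (10, 3)
4G = (10, 3).
Next 3H:
Repeated addition: build up to 3H.
2H: tangent at (27, 30): λ = (3·27² + 22)/(2·30) ≡ 8/29. 29⁻¹ ≡ 15 (mod 31) since 29·15 = 435 ≡ 1, so λ ≡ 8·15 ≡ 27.
  x = λ² - 27 - 27 = 729 - 54 ≡ 24; y = λ·(27 - 24) - 30 ≡ 20. → (24, 20)
3H: (24, 20) + (27, 30). λ = (30 - 20)/(27 - 24) ≡ 10/3 mod 31. 3⁻¹ ≡ 21 (mod 31), so λ ≡ 24.
  x = λ² - 24 - 27 = 576 - 51 ≡ 29; y = λ·(24 - 29) - 20 ≡ 15. → (29, 15)
3H = (29, 15).
Finally 4G + 3H:
(10, 3) + (29, 15). λ = (15 - 3)/(29 - 10) ≡ 12/19 mod 31. 19⁻¹ ≡ 18 (mod 31) since 19·18 = 342 ≡ 1, so λ ≡ 30.
  x = λ² - 10 - 29 = 900 - 39 ≡ 24; y = λ·(10 - 24) - 3 ≡ 11. → (24, 11)

(24, 11)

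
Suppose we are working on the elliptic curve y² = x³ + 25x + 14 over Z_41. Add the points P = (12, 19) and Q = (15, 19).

(14, 22)

(12, 19) + (15, 19). λ = (19 - 19)/(15 - 12) ≡ 0/3 mod 41. 3⁻¹ ≡ 14 (mod 41), so λ ≡ 0.
  x = λ² - 12 - 15 = 0 - 27 ≡ 14; y = λ·(12 - 14) - 19 ≡ 22. → (14, 22)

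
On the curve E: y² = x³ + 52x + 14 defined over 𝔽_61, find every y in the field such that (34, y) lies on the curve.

none

x³ + 52x + 14 = 41086 ≡ 33 (mod 61).
33 is a non-residue mod 61; no y exists.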